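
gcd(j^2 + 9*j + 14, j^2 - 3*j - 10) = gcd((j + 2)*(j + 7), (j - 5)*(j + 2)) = j + 2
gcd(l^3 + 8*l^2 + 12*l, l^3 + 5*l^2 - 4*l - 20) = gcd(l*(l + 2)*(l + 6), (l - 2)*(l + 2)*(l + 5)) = l + 2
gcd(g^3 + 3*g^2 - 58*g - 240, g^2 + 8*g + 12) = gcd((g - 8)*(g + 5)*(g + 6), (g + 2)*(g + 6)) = g + 6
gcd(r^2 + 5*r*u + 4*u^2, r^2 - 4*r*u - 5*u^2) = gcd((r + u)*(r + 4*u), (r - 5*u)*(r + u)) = r + u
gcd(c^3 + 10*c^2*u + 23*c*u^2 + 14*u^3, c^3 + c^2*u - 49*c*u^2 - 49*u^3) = c^2 + 8*c*u + 7*u^2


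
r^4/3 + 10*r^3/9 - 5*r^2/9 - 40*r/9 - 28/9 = (r/3 + 1/3)*(r - 2)*(r + 2)*(r + 7/3)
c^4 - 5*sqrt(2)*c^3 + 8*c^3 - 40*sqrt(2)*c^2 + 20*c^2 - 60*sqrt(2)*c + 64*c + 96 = (c + 2)*(c + 6)*(c - 4*sqrt(2))*(c - sqrt(2))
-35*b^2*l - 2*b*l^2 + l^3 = l*(-7*b + l)*(5*b + l)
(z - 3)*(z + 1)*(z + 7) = z^3 + 5*z^2 - 17*z - 21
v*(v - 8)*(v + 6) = v^3 - 2*v^2 - 48*v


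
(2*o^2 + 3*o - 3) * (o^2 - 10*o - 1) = 2*o^4 - 17*o^3 - 35*o^2 + 27*o + 3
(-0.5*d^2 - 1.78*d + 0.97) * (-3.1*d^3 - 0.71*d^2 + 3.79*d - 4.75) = 1.55*d^5 + 5.873*d^4 - 3.6382*d^3 - 5.0599*d^2 + 12.1313*d - 4.6075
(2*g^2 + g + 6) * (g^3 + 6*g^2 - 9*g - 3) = 2*g^5 + 13*g^4 - 6*g^3 + 21*g^2 - 57*g - 18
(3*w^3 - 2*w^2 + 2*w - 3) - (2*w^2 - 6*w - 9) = 3*w^3 - 4*w^2 + 8*w + 6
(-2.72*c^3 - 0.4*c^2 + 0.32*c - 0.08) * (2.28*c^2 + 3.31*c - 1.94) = -6.2016*c^5 - 9.9152*c^4 + 4.6824*c^3 + 1.6528*c^2 - 0.8856*c + 0.1552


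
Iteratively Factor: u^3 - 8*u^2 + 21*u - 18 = (u - 2)*(u^2 - 6*u + 9) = (u - 3)*(u - 2)*(u - 3)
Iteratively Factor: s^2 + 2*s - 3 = (s + 3)*(s - 1)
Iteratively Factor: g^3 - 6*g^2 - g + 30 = (g + 2)*(g^2 - 8*g + 15) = (g - 5)*(g + 2)*(g - 3)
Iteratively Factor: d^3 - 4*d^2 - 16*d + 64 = (d + 4)*(d^2 - 8*d + 16) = (d - 4)*(d + 4)*(d - 4)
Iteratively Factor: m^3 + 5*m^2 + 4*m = (m + 1)*(m^2 + 4*m) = m*(m + 1)*(m + 4)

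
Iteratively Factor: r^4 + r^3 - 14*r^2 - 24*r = (r + 2)*(r^3 - r^2 - 12*r) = r*(r + 2)*(r^2 - r - 12) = r*(r - 4)*(r + 2)*(r + 3)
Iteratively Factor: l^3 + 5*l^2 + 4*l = (l + 1)*(l^2 + 4*l) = (l + 1)*(l + 4)*(l)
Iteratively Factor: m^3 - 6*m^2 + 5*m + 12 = (m - 3)*(m^2 - 3*m - 4) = (m - 3)*(m + 1)*(m - 4)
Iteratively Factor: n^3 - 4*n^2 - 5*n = (n)*(n^2 - 4*n - 5) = n*(n - 5)*(n + 1)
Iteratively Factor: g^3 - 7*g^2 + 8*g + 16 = (g - 4)*(g^2 - 3*g - 4) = (g - 4)^2*(g + 1)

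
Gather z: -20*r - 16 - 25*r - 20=-45*r - 36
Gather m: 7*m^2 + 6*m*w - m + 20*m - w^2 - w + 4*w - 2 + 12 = 7*m^2 + m*(6*w + 19) - w^2 + 3*w + 10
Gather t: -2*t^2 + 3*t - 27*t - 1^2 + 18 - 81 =-2*t^2 - 24*t - 64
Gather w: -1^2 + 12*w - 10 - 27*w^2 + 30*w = -27*w^2 + 42*w - 11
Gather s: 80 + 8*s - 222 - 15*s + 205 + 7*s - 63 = 0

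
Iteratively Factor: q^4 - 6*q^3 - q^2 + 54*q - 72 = (q - 4)*(q^3 - 2*q^2 - 9*q + 18) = (q - 4)*(q + 3)*(q^2 - 5*q + 6) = (q - 4)*(q - 3)*(q + 3)*(q - 2)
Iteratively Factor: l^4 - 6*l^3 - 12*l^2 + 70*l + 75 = (l - 5)*(l^3 - l^2 - 17*l - 15) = (l - 5)*(l + 3)*(l^2 - 4*l - 5) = (l - 5)*(l + 1)*(l + 3)*(l - 5)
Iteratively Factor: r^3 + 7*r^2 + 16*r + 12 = (r + 2)*(r^2 + 5*r + 6) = (r + 2)*(r + 3)*(r + 2)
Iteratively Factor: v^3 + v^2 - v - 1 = (v + 1)*(v^2 - 1) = (v - 1)*(v + 1)*(v + 1)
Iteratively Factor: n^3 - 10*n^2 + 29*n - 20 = (n - 5)*(n^2 - 5*n + 4) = (n - 5)*(n - 4)*(n - 1)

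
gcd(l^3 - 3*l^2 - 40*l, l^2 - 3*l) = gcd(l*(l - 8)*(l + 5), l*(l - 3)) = l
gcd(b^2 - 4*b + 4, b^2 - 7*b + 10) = b - 2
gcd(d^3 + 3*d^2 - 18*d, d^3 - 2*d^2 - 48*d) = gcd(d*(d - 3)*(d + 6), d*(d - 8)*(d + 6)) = d^2 + 6*d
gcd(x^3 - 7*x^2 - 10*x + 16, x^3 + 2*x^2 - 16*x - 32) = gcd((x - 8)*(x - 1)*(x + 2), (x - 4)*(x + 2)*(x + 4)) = x + 2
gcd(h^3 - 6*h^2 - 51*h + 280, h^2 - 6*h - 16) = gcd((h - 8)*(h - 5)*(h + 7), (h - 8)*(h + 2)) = h - 8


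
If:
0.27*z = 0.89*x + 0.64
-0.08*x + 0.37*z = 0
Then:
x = -0.77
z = -0.17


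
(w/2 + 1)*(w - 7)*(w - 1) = w^3/2 - 3*w^2 - 9*w/2 + 7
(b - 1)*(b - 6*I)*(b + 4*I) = b^3 - b^2 - 2*I*b^2 + 24*b + 2*I*b - 24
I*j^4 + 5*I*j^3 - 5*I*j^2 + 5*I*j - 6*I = (j + 6)*(j - I)*(j + I)*(I*j - I)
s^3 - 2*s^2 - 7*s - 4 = (s - 4)*(s + 1)^2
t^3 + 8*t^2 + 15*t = t*(t + 3)*(t + 5)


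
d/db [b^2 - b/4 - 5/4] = 2*b - 1/4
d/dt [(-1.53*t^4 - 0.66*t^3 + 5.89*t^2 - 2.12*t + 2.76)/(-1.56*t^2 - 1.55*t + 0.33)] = (4.7736*t^5 + 8.1441*t^4 + 0.0263999999999989*t^3 - 13.0901*t^2 + 12.4986*t + 3.5784)/(2.4336*t^4 + 4.836*t^3 + 1.3729*t^2 - 1.023*t + 0.1089)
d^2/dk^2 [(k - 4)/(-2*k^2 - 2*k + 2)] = (-(k - 4)*(2*k + 1)^2 + 3*(k - 1)*(k^2 + k - 1))/(k^2 + k - 1)^3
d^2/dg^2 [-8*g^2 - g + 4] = -16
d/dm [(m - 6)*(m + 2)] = 2*m - 4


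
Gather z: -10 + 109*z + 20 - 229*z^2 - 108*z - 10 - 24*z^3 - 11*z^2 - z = -24*z^3 - 240*z^2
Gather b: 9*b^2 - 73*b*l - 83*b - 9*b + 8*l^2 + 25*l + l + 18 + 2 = 9*b^2 + b*(-73*l - 92) + 8*l^2 + 26*l + 20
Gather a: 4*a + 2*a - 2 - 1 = 6*a - 3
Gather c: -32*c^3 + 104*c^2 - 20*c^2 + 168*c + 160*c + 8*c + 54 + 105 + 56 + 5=-32*c^3 + 84*c^2 + 336*c + 220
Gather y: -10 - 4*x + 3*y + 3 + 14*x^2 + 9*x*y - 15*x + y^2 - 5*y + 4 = 14*x^2 - 19*x + y^2 + y*(9*x - 2) - 3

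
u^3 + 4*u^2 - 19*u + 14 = (u - 2)*(u - 1)*(u + 7)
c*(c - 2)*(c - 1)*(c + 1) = c^4 - 2*c^3 - c^2 + 2*c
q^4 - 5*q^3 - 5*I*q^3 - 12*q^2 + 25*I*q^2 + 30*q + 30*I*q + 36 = (q - 6)*(q + 1)*(q - 3*I)*(q - 2*I)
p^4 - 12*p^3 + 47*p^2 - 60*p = p*(p - 5)*(p - 4)*(p - 3)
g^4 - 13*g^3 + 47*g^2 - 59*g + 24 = (g - 8)*(g - 3)*(g - 1)^2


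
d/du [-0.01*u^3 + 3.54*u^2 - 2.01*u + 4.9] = -0.03*u^2 + 7.08*u - 2.01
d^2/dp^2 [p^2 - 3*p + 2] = 2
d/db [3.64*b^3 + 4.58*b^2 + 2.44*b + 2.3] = 10.92*b^2 + 9.16*b + 2.44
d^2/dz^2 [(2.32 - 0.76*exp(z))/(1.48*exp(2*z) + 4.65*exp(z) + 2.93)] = (-1.664704*exp(4*z) + 25.557232*exp(3*z) + 67.672704*exp(2*z) + 20.277028*exp(z) - 38.133364)*exp(z)/(3.241792*exp(6*z) + 30.55608*exp(5*z) + 115.257516*exp(4*z) + 221.530185*exp(3*z) + 228.178731*exp(2*z) + 119.759355*exp(z) + 25.153757)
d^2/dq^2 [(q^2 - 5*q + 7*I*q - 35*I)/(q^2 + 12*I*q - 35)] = 10*(-1 - I)/(q^3 + 15*I*q^2 - 75*q - 125*I)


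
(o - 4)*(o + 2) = o^2 - 2*o - 8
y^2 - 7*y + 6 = (y - 6)*(y - 1)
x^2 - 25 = (x - 5)*(x + 5)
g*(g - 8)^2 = g^3 - 16*g^2 + 64*g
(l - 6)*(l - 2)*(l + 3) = l^3 - 5*l^2 - 12*l + 36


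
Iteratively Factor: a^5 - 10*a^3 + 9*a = (a + 1)*(a^4 - a^3 - 9*a^2 + 9*a) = (a - 3)*(a + 1)*(a^3 + 2*a^2 - 3*a) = a*(a - 3)*(a + 1)*(a^2 + 2*a - 3) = a*(a - 3)*(a + 1)*(a + 3)*(a - 1)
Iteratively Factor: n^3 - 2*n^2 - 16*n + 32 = (n + 4)*(n^2 - 6*n + 8) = (n - 2)*(n + 4)*(n - 4)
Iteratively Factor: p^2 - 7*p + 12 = (p - 3)*(p - 4)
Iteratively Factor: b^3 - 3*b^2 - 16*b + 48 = (b - 4)*(b^2 + b - 12) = (b - 4)*(b + 4)*(b - 3)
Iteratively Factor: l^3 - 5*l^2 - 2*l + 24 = (l - 4)*(l^2 - l - 6) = (l - 4)*(l - 3)*(l + 2)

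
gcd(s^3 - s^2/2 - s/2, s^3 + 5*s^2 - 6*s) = s^2 - s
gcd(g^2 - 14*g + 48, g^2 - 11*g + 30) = g - 6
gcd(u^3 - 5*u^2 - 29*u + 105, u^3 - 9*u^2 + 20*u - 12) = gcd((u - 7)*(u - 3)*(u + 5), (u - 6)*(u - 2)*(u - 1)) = 1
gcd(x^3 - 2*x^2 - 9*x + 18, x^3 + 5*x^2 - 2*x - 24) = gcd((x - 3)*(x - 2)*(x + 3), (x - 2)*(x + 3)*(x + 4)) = x^2 + x - 6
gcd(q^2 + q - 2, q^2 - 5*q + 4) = q - 1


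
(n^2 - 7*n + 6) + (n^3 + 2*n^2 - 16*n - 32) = n^3 + 3*n^2 - 23*n - 26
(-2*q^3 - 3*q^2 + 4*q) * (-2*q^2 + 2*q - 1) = 4*q^5 + 2*q^4 - 12*q^3 + 11*q^2 - 4*q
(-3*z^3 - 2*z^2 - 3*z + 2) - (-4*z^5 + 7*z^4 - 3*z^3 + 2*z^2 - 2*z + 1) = 4*z^5 - 7*z^4 - 4*z^2 - z + 1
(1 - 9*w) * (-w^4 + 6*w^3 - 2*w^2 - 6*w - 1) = 9*w^5 - 55*w^4 + 24*w^3 + 52*w^2 + 3*w - 1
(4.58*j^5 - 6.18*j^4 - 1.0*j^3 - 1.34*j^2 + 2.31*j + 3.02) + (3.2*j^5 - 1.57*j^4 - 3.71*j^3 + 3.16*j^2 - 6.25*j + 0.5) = 7.78*j^5 - 7.75*j^4 - 4.71*j^3 + 1.82*j^2 - 3.94*j + 3.52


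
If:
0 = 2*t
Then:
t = 0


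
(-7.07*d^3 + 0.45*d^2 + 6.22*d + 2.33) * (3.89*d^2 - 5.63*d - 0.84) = -27.5023*d^5 + 41.5546*d^4 + 27.6011*d^3 - 26.3329*d^2 - 18.3427*d - 1.9572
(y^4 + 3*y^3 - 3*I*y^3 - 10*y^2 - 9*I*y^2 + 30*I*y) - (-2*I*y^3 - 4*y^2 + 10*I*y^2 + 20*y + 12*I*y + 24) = y^4 + 3*y^3 - I*y^3 - 6*y^2 - 19*I*y^2 - 20*y + 18*I*y - 24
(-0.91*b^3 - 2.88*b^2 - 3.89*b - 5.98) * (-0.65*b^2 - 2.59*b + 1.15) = 0.5915*b^5 + 4.2289*b^4 + 8.9412*b^3 + 10.6501*b^2 + 11.0147*b - 6.877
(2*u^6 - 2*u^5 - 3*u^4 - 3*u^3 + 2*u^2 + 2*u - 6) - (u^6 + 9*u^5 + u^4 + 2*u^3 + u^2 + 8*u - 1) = u^6 - 11*u^5 - 4*u^4 - 5*u^3 + u^2 - 6*u - 5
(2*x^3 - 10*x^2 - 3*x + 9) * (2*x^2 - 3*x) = 4*x^5 - 26*x^4 + 24*x^3 + 27*x^2 - 27*x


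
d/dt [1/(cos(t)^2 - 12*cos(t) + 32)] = 2*(cos(t) - 6)*sin(t)/(cos(t)^2 - 12*cos(t) + 32)^2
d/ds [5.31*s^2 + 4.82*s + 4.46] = 10.62*s + 4.82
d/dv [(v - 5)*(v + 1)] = 2*v - 4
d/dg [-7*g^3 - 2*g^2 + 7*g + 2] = -21*g^2 - 4*g + 7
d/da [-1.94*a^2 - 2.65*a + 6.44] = -3.88*a - 2.65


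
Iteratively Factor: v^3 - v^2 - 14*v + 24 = (v - 2)*(v^2 + v - 12) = (v - 3)*(v - 2)*(v + 4)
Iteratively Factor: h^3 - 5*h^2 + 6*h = (h - 3)*(h^2 - 2*h) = (h - 3)*(h - 2)*(h)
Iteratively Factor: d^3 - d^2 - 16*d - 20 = (d + 2)*(d^2 - 3*d - 10) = (d + 2)^2*(d - 5)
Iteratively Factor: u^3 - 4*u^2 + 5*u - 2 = (u - 1)*(u^2 - 3*u + 2) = (u - 2)*(u - 1)*(u - 1)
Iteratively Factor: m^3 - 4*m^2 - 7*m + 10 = (m + 2)*(m^2 - 6*m + 5) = (m - 1)*(m + 2)*(m - 5)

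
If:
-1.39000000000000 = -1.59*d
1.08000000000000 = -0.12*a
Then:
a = -9.00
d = 0.87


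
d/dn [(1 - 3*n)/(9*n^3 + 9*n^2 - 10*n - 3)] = (54*n^3 - 18*n + 19)/(81*n^6 + 162*n^5 - 99*n^4 - 234*n^3 + 46*n^2 + 60*n + 9)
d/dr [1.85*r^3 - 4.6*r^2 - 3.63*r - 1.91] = 5.55*r^2 - 9.2*r - 3.63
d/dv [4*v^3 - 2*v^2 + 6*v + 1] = 12*v^2 - 4*v + 6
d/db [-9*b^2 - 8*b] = -18*b - 8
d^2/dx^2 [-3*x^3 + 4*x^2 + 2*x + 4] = 8 - 18*x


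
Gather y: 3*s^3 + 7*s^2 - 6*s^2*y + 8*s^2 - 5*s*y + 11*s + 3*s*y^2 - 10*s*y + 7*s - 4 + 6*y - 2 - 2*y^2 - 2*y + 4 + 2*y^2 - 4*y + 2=3*s^3 + 15*s^2 + 3*s*y^2 + 18*s + y*(-6*s^2 - 15*s)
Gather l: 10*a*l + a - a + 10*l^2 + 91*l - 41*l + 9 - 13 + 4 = 10*l^2 + l*(10*a + 50)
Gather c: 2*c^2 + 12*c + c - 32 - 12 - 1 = 2*c^2 + 13*c - 45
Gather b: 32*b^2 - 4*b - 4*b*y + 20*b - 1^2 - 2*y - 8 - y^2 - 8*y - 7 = 32*b^2 + b*(16 - 4*y) - y^2 - 10*y - 16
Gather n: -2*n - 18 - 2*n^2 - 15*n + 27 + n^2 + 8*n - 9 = -n^2 - 9*n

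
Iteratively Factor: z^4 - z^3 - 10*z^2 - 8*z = (z + 1)*(z^3 - 2*z^2 - 8*z) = z*(z + 1)*(z^2 - 2*z - 8) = z*(z - 4)*(z + 1)*(z + 2)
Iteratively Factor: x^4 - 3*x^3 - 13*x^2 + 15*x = (x)*(x^3 - 3*x^2 - 13*x + 15) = x*(x - 1)*(x^2 - 2*x - 15) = x*(x - 1)*(x + 3)*(x - 5)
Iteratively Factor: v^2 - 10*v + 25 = (v - 5)*(v - 5)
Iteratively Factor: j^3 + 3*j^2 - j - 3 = (j + 1)*(j^2 + 2*j - 3) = (j - 1)*(j + 1)*(j + 3)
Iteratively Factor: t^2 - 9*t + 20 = (t - 5)*(t - 4)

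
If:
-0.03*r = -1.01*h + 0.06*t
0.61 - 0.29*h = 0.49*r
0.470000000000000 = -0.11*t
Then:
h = -0.21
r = 1.37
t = -4.27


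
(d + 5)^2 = d^2 + 10*d + 25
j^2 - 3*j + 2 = (j - 2)*(j - 1)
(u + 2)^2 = u^2 + 4*u + 4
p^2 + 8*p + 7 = (p + 1)*(p + 7)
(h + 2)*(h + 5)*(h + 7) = h^3 + 14*h^2 + 59*h + 70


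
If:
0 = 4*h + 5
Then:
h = -5/4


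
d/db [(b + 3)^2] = 2*b + 6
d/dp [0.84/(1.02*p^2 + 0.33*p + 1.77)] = (-1.7136*p - 0.2772)/(1.02*p^2 + 0.33*p + 1.77)^2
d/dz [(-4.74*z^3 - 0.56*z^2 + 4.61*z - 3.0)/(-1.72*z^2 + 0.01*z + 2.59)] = (8.1528*z^4 - 0.0948*z^3 - 28.9062*z^2 - 13.2208*z + 11.9699)/(2.9584*z^4 - 0.0344*z^3 - 8.9095*z^2 + 0.0518*z + 6.7081)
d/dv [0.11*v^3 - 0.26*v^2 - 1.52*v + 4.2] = 0.33*v^2 - 0.52*v - 1.52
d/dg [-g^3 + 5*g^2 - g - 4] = -3*g^2 + 10*g - 1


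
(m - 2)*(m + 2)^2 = m^3 + 2*m^2 - 4*m - 8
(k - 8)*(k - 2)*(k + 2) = k^3 - 8*k^2 - 4*k + 32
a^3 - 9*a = a*(a - 3)*(a + 3)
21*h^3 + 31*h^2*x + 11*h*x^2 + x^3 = (h + x)*(3*h + x)*(7*h + x)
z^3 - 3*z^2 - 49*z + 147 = (z - 7)*(z - 3)*(z + 7)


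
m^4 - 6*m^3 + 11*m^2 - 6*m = m*(m - 3)*(m - 2)*(m - 1)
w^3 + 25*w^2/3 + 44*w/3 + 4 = (w + 1/3)*(w + 2)*(w + 6)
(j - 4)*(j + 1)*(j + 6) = j^3 + 3*j^2 - 22*j - 24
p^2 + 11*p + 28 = (p + 4)*(p + 7)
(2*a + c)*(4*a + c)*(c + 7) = 8*a^2*c + 56*a^2 + 6*a*c^2 + 42*a*c + c^3 + 7*c^2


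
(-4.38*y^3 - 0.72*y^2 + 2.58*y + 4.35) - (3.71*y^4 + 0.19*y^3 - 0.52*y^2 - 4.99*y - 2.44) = -3.71*y^4 - 4.57*y^3 - 0.2*y^2 + 7.57*y + 6.79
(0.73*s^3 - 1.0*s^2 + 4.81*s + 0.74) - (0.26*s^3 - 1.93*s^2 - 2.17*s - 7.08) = 0.47*s^3 + 0.93*s^2 + 6.98*s + 7.82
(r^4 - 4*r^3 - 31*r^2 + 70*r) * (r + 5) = r^5 + r^4 - 51*r^3 - 85*r^2 + 350*r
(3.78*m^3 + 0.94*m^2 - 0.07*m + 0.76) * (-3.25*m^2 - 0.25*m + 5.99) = -12.285*m^5 - 4.0*m^4 + 22.6347*m^3 + 3.1781*m^2 - 0.6093*m + 4.5524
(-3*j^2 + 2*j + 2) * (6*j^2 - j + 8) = -18*j^4 + 15*j^3 - 14*j^2 + 14*j + 16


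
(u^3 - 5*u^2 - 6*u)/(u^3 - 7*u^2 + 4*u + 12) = u/(u - 2)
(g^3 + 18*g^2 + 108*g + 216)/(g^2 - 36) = (g^2 + 12*g + 36)/(g - 6)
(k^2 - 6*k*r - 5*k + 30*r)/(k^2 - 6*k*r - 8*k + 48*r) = (k - 5)/(k - 8)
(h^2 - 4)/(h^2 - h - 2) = (h + 2)/(h + 1)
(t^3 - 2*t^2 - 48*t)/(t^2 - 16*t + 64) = t*(t + 6)/(t - 8)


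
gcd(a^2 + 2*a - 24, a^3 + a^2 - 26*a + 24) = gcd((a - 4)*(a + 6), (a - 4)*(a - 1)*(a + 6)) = a^2 + 2*a - 24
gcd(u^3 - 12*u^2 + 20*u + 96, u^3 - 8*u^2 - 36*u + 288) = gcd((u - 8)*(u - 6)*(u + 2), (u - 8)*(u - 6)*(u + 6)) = u^2 - 14*u + 48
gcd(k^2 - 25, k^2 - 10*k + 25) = k - 5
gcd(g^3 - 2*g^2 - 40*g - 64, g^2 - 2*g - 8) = g + 2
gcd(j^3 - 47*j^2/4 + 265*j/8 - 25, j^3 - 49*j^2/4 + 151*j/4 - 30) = j^2 - 37*j/4 + 10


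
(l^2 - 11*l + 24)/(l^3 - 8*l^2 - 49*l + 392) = (l - 3)/(l^2 - 49)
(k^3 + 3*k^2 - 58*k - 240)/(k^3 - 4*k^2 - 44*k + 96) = (k + 5)/(k - 2)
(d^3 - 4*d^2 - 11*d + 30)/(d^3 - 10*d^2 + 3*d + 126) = (d^2 - 7*d + 10)/(d^2 - 13*d + 42)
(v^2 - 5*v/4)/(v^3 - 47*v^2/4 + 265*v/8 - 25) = 2*v/(2*v^2 - 21*v + 40)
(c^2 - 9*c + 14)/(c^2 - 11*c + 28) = (c - 2)/(c - 4)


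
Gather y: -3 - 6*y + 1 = -6*y - 2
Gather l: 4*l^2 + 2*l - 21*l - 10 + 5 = 4*l^2 - 19*l - 5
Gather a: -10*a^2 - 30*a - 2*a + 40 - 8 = -10*a^2 - 32*a + 32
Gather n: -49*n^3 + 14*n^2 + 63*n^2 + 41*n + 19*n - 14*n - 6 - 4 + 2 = -49*n^3 + 77*n^2 + 46*n - 8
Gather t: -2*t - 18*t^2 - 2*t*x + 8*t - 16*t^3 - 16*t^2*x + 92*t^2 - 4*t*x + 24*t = -16*t^3 + t^2*(74 - 16*x) + t*(30 - 6*x)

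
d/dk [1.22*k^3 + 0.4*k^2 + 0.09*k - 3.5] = 3.66*k^2 + 0.8*k + 0.09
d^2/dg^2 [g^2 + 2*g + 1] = 2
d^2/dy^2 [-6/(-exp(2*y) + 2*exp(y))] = 12*((1 - 2*exp(y))*(exp(y) - 2) + 4*(1 - exp(y))^2)*exp(-y)/(exp(y) - 2)^3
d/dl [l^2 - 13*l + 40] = 2*l - 13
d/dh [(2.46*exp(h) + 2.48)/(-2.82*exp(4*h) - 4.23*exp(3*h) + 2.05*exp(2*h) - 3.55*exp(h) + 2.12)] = (20.8116*exp(4*h) + 48.786*exp(3*h) + 26.4282*exp(2*h) - 10.168*exp(h) + 14.0192)*exp(h)/(7.9524*exp(8*h) + 23.8572*exp(7*h) + 6.33090000000001*exp(6*h) + 2.679*exp(5*h) + 22.2787*exp(4*h) - 32.4902*exp(3*h) + 21.2945*exp(2*h) - 15.052*exp(h) + 4.4944)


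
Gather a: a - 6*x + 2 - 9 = a - 6*x - 7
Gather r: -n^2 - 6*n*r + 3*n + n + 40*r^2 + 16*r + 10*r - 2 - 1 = -n^2 + 4*n + 40*r^2 + r*(26 - 6*n) - 3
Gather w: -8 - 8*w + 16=8 - 8*w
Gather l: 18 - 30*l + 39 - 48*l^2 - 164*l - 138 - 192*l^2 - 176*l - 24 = -240*l^2 - 370*l - 105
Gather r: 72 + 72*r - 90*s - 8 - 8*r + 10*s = 64*r - 80*s + 64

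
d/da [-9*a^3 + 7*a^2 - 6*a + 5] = -27*a^2 + 14*a - 6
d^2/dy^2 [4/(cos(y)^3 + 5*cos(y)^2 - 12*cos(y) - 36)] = 4*((-45*cos(y) + 40*cos(2*y) + 9*cos(3*y))*(cos(y)^3 + 5*cos(y)^2 - 12*cos(y) - 36)/4 + 2*(3*cos(y)^2 + 10*cos(y) - 12)^2*sin(y)^2)/(cos(y)^3 + 5*cos(y)^2 - 12*cos(y) - 36)^3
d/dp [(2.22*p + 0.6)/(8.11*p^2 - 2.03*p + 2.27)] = (-18.0042*p^2 - 9.732*p + 6.2574)/(65.7721*p^4 - 32.9266*p^3 + 40.9403*p^2 - 9.2162*p + 5.1529)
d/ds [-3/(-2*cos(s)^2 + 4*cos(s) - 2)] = 3*sin(s)/(cos(s) - 1)^3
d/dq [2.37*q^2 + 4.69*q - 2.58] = 4.74*q + 4.69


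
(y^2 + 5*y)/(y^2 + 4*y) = (y + 5)/(y + 4)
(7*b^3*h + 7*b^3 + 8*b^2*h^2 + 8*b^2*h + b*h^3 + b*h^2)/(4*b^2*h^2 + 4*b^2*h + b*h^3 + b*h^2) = (7*b^2 + 8*b*h + h^2)/(h*(4*b + h))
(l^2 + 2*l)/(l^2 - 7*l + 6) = l*(l + 2)/(l^2 - 7*l + 6)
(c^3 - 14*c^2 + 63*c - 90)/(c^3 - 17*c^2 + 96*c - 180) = (c - 3)/(c - 6)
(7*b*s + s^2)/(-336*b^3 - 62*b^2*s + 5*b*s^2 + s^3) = s/(-48*b^2 - 2*b*s + s^2)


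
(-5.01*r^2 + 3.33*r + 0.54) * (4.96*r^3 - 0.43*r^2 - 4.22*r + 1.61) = -24.8496*r^5 + 18.6711*r^4 + 22.3887*r^3 - 22.3509*r^2 + 3.0825*r + 0.8694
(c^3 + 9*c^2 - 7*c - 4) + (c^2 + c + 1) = c^3 + 10*c^2 - 6*c - 3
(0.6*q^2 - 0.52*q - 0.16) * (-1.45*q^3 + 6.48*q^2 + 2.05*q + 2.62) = -0.87*q^5 + 4.642*q^4 - 1.9076*q^3 - 0.5308*q^2 - 1.6904*q - 0.4192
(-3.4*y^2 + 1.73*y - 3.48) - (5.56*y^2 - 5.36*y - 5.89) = -8.96*y^2 + 7.09*y + 2.41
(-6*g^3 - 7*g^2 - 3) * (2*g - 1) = -12*g^4 - 8*g^3 + 7*g^2 - 6*g + 3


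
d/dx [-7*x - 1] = -7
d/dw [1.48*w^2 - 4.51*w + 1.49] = 2.96*w - 4.51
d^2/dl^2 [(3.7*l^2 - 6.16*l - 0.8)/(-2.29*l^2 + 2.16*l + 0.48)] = (-2.8421709430404e-14*l^4 + 28.003952*l^3 + 0.769439999999946*l^2 + 16.883712*l - 5.254656)/(12.008989*l^6 - 33.981768*l^5 + 24.501168*l^4 + 4.167936*l^3 - 5.135616*l^2 - 1.492992*l - 0.110592)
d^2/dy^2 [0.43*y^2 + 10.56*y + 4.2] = 0.860000000000000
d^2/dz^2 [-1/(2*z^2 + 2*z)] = (z*(z + 1) - (2*z + 1)^2)/(z^3*(z + 1)^3)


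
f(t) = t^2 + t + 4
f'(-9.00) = -17.00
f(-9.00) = 76.00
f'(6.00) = 13.00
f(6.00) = 46.00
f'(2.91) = 6.82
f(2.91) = 15.38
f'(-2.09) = -3.18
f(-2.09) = 6.28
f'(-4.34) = -7.68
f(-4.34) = 18.50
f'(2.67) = 6.34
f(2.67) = 13.80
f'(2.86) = 6.72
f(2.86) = 15.04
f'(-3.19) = -5.38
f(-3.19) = 10.99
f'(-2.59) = -4.18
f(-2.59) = 8.12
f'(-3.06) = -5.12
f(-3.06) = 10.30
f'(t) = 2*t + 1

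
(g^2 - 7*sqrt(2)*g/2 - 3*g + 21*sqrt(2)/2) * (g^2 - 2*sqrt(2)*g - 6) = g^4 - 11*sqrt(2)*g^3/2 - 3*g^3 + 8*g^2 + 33*sqrt(2)*g^2/2 - 24*g + 21*sqrt(2)*g - 63*sqrt(2)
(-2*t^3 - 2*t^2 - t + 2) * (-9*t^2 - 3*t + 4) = 18*t^5 + 24*t^4 + 7*t^3 - 23*t^2 - 10*t + 8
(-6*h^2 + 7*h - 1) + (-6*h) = -6*h^2 + h - 1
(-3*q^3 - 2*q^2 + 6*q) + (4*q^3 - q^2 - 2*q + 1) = q^3 - 3*q^2 + 4*q + 1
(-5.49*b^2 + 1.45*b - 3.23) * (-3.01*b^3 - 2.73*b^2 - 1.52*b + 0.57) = 16.5249*b^5 + 10.6232*b^4 + 14.1086*b^3 + 3.4846*b^2 + 5.7361*b - 1.8411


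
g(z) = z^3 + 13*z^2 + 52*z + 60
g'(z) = 3*z^2 + 26*z + 52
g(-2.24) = -2.49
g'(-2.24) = 8.81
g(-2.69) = -5.28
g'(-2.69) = 3.77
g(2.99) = 358.43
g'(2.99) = 156.56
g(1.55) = 175.56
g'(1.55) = 99.51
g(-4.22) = -3.08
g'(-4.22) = -4.29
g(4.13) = 566.94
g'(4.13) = 210.55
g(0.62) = 97.48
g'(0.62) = 69.27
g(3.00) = 360.00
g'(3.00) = 157.00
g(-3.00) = -6.00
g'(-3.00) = 1.00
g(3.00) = 360.00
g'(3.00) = 157.00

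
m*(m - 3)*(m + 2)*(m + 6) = m^4 + 5*m^3 - 12*m^2 - 36*m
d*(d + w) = d^2 + d*w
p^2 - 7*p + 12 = (p - 4)*(p - 3)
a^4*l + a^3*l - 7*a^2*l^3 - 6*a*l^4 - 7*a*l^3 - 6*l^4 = (a - 3*l)*(a + l)*(a + 2*l)*(a*l + l)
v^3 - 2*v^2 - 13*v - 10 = (v - 5)*(v + 1)*(v + 2)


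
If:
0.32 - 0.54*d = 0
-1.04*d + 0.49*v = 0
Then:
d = 0.59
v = 1.26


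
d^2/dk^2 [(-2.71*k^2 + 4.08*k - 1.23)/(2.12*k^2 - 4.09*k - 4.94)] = (-10.321432*k^3 - 203.4564*k^2 + 320.364648*k - 364.051262)/(9.528128*k^6 - 55.146288*k^5 + 39.783708*k^4 + 188.584583*k^3 - 92.7035459999999*k^2 - 299.432172*k - 120.553784)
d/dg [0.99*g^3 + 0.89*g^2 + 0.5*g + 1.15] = 2.97*g^2 + 1.78*g + 0.5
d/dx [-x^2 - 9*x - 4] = -2*x - 9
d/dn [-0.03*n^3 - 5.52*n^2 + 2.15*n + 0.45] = -0.09*n^2 - 11.04*n + 2.15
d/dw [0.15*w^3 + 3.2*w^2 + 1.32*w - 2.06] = 0.45*w^2 + 6.4*w + 1.32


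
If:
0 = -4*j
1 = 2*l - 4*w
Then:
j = 0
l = 2*w + 1/2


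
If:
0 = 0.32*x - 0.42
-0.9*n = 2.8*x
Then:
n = -4.08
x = 1.31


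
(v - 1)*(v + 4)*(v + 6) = v^3 + 9*v^2 + 14*v - 24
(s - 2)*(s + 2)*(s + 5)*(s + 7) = s^4 + 12*s^3 + 31*s^2 - 48*s - 140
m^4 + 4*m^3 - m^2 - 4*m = m*(m - 1)*(m + 1)*(m + 4)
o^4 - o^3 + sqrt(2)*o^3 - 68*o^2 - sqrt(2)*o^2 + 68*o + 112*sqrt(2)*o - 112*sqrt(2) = (o - 1)*(o - 4*sqrt(2))*(o - 2*sqrt(2))*(o + 7*sqrt(2))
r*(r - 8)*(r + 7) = r^3 - r^2 - 56*r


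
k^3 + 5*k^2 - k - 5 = (k - 1)*(k + 1)*(k + 5)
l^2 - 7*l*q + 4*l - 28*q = (l + 4)*(l - 7*q)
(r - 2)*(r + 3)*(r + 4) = r^3 + 5*r^2 - 2*r - 24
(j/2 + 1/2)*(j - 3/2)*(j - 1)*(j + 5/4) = j^4/2 - j^3/8 - 23*j^2/16 + j/8 + 15/16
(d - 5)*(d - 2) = d^2 - 7*d + 10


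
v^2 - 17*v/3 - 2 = (v - 6)*(v + 1/3)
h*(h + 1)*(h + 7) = h^3 + 8*h^2 + 7*h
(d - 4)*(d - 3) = d^2 - 7*d + 12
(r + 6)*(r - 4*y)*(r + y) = r^3 - 3*r^2*y + 6*r^2 - 4*r*y^2 - 18*r*y - 24*y^2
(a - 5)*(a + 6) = a^2 + a - 30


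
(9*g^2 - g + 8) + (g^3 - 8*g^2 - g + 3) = g^3 + g^2 - 2*g + 11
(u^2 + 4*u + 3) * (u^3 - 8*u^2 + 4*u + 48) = u^5 - 4*u^4 - 25*u^3 + 40*u^2 + 204*u + 144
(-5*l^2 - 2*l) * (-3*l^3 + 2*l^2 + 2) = 15*l^5 - 4*l^4 - 4*l^3 - 10*l^2 - 4*l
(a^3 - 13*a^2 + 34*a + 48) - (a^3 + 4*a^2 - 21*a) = -17*a^2 + 55*a + 48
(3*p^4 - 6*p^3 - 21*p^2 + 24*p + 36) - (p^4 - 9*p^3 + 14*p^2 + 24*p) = 2*p^4 + 3*p^3 - 35*p^2 + 36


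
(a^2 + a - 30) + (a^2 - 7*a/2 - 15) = 2*a^2 - 5*a/2 - 45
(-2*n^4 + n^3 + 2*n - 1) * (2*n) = -4*n^5 + 2*n^4 + 4*n^2 - 2*n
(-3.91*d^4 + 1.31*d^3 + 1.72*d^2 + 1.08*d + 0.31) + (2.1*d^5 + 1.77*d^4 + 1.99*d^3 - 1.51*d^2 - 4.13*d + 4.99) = 2.1*d^5 - 2.14*d^4 + 3.3*d^3 + 0.21*d^2 - 3.05*d + 5.3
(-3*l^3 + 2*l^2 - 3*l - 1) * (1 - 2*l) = 6*l^4 - 7*l^3 + 8*l^2 - l - 1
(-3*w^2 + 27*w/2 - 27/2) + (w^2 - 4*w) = -2*w^2 + 19*w/2 - 27/2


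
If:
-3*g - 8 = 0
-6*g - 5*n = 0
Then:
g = -8/3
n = 16/5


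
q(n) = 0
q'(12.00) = 0.00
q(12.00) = 0.00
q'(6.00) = 0.00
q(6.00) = 0.00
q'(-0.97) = 0.00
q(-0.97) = 0.00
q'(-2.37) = 0.00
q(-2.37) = 0.00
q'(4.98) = 0.00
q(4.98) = 0.00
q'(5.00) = 0.00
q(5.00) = 0.00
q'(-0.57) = 0.00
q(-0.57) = 0.00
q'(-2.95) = 0.00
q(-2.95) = 0.00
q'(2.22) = 0.00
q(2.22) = 0.00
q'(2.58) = 0.00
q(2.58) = 0.00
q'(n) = 0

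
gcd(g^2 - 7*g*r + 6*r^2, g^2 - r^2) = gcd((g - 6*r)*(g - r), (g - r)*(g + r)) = -g + r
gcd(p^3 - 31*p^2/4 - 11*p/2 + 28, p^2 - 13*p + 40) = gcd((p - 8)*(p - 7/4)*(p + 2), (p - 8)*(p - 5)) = p - 8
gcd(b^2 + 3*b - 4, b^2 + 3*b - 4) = b^2 + 3*b - 4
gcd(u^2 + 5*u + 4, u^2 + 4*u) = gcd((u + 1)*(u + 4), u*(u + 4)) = u + 4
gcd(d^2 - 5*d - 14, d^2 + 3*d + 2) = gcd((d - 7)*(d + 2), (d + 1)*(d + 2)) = d + 2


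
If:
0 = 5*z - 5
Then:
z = 1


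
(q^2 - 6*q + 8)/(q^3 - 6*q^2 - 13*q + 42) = (q - 4)/(q^2 - 4*q - 21)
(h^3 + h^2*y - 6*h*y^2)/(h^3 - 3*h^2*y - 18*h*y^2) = (-h + 2*y)/(-h + 6*y)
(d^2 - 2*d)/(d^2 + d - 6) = d/(d + 3)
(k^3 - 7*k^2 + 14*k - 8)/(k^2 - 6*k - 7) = (-k^3 + 7*k^2 - 14*k + 8)/(-k^2 + 6*k + 7)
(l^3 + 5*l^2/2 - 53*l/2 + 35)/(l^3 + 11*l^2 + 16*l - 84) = (l - 5/2)/(l + 6)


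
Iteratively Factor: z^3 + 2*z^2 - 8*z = (z)*(z^2 + 2*z - 8) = z*(z - 2)*(z + 4)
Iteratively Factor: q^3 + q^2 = (q)*(q^2 + q) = q^2*(q + 1)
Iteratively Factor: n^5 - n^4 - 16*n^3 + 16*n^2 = (n + 4)*(n^4 - 5*n^3 + 4*n^2) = n*(n + 4)*(n^3 - 5*n^2 + 4*n) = n*(n - 1)*(n + 4)*(n^2 - 4*n) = n*(n - 4)*(n - 1)*(n + 4)*(n)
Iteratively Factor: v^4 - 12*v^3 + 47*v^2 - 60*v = (v)*(v^3 - 12*v^2 + 47*v - 60) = v*(v - 4)*(v^2 - 8*v + 15) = v*(v - 5)*(v - 4)*(v - 3)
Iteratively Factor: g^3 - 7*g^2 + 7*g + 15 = (g + 1)*(g^2 - 8*g + 15) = (g - 3)*(g + 1)*(g - 5)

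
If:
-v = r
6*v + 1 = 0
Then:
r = 1/6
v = -1/6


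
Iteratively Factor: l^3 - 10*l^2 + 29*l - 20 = (l - 5)*(l^2 - 5*l + 4) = (l - 5)*(l - 1)*(l - 4)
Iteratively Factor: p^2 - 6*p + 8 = (p - 4)*(p - 2)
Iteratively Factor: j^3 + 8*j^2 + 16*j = (j)*(j^2 + 8*j + 16) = j*(j + 4)*(j + 4)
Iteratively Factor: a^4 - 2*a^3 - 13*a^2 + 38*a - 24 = (a - 3)*(a^3 + a^2 - 10*a + 8) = (a - 3)*(a + 4)*(a^2 - 3*a + 2) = (a - 3)*(a - 2)*(a + 4)*(a - 1)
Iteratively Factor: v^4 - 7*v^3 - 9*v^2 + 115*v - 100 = (v - 1)*(v^3 - 6*v^2 - 15*v + 100) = (v - 1)*(v + 4)*(v^2 - 10*v + 25) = (v - 5)*(v - 1)*(v + 4)*(v - 5)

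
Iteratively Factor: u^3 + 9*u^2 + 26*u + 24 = (u + 3)*(u^2 + 6*u + 8) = (u + 3)*(u + 4)*(u + 2)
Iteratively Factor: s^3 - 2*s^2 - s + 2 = (s - 1)*(s^2 - s - 2) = (s - 2)*(s - 1)*(s + 1)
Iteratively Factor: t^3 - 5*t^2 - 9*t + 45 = (t - 3)*(t^2 - 2*t - 15) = (t - 3)*(t + 3)*(t - 5)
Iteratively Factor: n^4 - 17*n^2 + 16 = (n - 1)*(n^3 + n^2 - 16*n - 16) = (n - 4)*(n - 1)*(n^2 + 5*n + 4) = (n - 4)*(n - 1)*(n + 4)*(n + 1)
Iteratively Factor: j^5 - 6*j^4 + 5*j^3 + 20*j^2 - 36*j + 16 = (j - 1)*(j^4 - 5*j^3 + 20*j - 16) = (j - 1)*(j + 2)*(j^3 - 7*j^2 + 14*j - 8) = (j - 2)*(j - 1)*(j + 2)*(j^2 - 5*j + 4) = (j - 2)*(j - 1)^2*(j + 2)*(j - 4)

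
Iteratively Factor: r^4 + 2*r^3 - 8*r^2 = (r + 4)*(r^3 - 2*r^2) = r*(r + 4)*(r^2 - 2*r) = r*(r - 2)*(r + 4)*(r)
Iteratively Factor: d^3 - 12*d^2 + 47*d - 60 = (d - 5)*(d^2 - 7*d + 12) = (d - 5)*(d - 3)*(d - 4)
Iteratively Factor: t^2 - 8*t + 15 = (t - 5)*(t - 3)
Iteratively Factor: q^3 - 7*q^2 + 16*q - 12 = (q - 2)*(q^2 - 5*q + 6) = (q - 2)^2*(q - 3)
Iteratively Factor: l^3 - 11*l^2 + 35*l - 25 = (l - 5)*(l^2 - 6*l + 5) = (l - 5)*(l - 1)*(l - 5)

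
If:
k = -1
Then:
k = -1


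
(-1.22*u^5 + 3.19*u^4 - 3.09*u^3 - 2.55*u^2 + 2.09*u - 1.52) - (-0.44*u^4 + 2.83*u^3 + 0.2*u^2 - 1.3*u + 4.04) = -1.22*u^5 + 3.63*u^4 - 5.92*u^3 - 2.75*u^2 + 3.39*u - 5.56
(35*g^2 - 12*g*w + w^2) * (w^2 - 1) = 35*g^2*w^2 - 35*g^2 - 12*g*w^3 + 12*g*w + w^4 - w^2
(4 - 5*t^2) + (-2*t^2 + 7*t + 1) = -7*t^2 + 7*t + 5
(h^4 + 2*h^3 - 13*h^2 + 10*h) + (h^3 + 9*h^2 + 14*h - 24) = h^4 + 3*h^3 - 4*h^2 + 24*h - 24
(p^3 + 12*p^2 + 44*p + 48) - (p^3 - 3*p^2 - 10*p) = 15*p^2 + 54*p + 48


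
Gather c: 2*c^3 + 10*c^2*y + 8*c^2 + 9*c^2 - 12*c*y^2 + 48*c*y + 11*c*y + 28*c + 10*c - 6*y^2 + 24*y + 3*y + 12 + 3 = 2*c^3 + c^2*(10*y + 17) + c*(-12*y^2 + 59*y + 38) - 6*y^2 + 27*y + 15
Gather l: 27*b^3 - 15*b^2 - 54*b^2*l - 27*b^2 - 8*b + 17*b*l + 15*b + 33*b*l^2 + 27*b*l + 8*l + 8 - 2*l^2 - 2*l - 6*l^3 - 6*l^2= 27*b^3 - 42*b^2 + 7*b - 6*l^3 + l^2*(33*b - 8) + l*(-54*b^2 + 44*b + 6) + 8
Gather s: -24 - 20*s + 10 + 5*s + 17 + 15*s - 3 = 0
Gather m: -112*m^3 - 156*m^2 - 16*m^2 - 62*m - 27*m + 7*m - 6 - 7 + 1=-112*m^3 - 172*m^2 - 82*m - 12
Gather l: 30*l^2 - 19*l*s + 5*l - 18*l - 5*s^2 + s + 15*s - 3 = 30*l^2 + l*(-19*s - 13) - 5*s^2 + 16*s - 3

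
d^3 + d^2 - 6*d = d*(d - 2)*(d + 3)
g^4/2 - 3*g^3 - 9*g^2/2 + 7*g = g*(g/2 + 1)*(g - 7)*(g - 1)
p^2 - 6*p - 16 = (p - 8)*(p + 2)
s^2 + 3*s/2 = s*(s + 3/2)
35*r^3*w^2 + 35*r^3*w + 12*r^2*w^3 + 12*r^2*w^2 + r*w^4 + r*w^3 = w*(5*r + w)*(7*r + w)*(r*w + r)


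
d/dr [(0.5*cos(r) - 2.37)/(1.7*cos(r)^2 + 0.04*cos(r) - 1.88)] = (0.85*cos(r)^2 - 8.058*cos(r) + 0.8452)*sin(r)/(2.89*cos(r)^4 + 0.136*cos(r)^3 - 6.3904*cos(r)^2 - 0.1504*cos(r) + 3.5344)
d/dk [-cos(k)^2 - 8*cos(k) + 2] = 2*(cos(k) + 4)*sin(k)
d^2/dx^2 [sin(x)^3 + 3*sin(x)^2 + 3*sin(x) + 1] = (6 - 9*sin(x))*(sin(x) + 1)^2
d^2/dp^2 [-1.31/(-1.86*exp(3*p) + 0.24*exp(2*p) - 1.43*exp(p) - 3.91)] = ((-21.9294*exp(2*p) + 1.2576*exp(p) - 1.8733)*(1.86*exp(3*p) - 0.24*exp(2*p) + 1.43*exp(p) + 3.91) + 1.31*(5.58*exp(2*p) - 0.48*exp(p) + 1.43)*(11.16*exp(2*p) - 0.96*exp(p) + 2.86)*exp(p))*exp(p)/(1.86*exp(3*p) - 0.24*exp(2*p) + 1.43*exp(p) + 3.91)^3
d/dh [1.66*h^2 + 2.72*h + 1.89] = 3.32*h + 2.72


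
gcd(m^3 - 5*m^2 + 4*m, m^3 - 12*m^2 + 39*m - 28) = m^2 - 5*m + 4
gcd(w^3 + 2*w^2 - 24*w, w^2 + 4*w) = w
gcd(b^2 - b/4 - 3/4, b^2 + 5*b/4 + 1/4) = 1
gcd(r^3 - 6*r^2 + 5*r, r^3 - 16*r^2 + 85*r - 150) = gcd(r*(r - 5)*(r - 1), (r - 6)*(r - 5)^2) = r - 5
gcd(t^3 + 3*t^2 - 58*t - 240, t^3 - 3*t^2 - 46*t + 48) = t^2 - 2*t - 48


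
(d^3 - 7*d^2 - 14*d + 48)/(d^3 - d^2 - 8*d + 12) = (d - 8)/(d - 2)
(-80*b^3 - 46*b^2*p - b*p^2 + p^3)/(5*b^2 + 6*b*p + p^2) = (-16*b^2 - 6*b*p + p^2)/(b + p)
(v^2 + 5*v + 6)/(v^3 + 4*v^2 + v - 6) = 1/(v - 1)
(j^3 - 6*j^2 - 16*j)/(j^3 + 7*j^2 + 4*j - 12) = j*(j - 8)/(j^2 + 5*j - 6)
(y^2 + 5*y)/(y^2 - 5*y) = (y + 5)/(y - 5)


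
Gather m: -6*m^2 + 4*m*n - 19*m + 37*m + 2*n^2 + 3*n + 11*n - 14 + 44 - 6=-6*m^2 + m*(4*n + 18) + 2*n^2 + 14*n + 24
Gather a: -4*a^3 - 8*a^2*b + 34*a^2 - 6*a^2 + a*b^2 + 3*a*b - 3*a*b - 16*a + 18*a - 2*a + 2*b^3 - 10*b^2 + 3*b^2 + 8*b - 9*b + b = -4*a^3 + a^2*(28 - 8*b) + a*b^2 + 2*b^3 - 7*b^2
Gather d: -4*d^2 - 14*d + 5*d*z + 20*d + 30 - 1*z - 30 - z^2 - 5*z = -4*d^2 + d*(5*z + 6) - z^2 - 6*z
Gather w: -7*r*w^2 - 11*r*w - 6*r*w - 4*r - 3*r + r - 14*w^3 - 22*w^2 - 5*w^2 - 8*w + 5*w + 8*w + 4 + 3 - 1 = -6*r - 14*w^3 + w^2*(-7*r - 27) + w*(5 - 17*r) + 6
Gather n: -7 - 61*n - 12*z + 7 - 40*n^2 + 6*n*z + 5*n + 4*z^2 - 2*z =-40*n^2 + n*(6*z - 56) + 4*z^2 - 14*z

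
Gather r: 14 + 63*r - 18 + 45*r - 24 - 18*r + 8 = 90*r - 20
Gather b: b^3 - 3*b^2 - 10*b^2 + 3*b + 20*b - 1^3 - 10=b^3 - 13*b^2 + 23*b - 11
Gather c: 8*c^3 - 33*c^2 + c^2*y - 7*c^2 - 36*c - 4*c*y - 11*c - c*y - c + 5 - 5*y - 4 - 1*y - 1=8*c^3 + c^2*(y - 40) + c*(-5*y - 48) - 6*y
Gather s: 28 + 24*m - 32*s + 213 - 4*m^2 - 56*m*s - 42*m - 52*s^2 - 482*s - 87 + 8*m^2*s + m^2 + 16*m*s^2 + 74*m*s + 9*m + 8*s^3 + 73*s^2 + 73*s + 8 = -3*m^2 - 9*m + 8*s^3 + s^2*(16*m + 21) + s*(8*m^2 + 18*m - 441) + 162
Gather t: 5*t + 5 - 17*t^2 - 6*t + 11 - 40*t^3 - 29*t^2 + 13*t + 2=-40*t^3 - 46*t^2 + 12*t + 18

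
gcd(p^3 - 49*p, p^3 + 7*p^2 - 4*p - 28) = p + 7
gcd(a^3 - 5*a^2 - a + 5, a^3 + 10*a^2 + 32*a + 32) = 1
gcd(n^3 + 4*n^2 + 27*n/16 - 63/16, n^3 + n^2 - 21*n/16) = n^2 + n - 21/16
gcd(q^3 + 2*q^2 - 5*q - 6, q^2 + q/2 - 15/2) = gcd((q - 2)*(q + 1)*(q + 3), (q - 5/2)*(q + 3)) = q + 3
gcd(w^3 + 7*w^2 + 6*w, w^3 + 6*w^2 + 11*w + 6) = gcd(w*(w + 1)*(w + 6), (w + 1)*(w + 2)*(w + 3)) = w + 1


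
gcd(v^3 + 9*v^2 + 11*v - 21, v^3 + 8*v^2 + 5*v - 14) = v^2 + 6*v - 7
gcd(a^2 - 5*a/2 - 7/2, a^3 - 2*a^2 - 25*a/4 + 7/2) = a - 7/2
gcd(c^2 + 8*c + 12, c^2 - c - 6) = c + 2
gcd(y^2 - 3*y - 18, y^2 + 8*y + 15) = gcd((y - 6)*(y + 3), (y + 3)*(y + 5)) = y + 3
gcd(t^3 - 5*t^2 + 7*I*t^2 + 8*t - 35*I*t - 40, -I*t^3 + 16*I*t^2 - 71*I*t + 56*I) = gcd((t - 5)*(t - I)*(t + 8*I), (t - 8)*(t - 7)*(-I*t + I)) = 1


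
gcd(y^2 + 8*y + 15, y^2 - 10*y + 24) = 1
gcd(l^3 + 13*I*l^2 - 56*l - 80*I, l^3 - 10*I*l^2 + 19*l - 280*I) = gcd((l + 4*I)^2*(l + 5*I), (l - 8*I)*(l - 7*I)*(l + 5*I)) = l + 5*I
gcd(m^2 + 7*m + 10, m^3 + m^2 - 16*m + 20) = m + 5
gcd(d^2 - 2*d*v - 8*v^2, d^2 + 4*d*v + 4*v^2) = d + 2*v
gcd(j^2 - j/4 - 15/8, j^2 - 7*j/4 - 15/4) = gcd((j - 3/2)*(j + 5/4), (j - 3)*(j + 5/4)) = j + 5/4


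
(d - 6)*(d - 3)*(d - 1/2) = d^3 - 19*d^2/2 + 45*d/2 - 9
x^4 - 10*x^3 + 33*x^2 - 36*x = x*(x - 4)*(x - 3)^2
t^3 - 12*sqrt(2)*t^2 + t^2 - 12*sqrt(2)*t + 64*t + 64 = (t + 1)*(t - 8*sqrt(2))*(t - 4*sqrt(2))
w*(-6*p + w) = -6*p*w + w^2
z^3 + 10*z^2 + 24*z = z*(z + 4)*(z + 6)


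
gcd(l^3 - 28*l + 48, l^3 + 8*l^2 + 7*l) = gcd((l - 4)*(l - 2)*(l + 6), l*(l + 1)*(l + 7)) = 1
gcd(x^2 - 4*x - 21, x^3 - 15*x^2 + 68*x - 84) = x - 7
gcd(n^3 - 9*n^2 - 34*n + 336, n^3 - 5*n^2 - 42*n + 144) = n^2 - 2*n - 48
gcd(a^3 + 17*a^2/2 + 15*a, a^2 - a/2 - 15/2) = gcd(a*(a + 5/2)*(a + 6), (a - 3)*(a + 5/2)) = a + 5/2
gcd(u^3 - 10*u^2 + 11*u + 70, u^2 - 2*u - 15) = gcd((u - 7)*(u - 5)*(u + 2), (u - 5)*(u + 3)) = u - 5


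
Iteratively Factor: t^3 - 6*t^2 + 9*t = (t - 3)*(t^2 - 3*t) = (t - 3)^2*(t)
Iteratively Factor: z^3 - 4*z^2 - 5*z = (z)*(z^2 - 4*z - 5) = z*(z - 5)*(z + 1)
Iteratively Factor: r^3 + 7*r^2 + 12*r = (r)*(r^2 + 7*r + 12) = r*(r + 3)*(r + 4)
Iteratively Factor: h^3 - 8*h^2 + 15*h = (h - 3)*(h^2 - 5*h) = (h - 5)*(h - 3)*(h)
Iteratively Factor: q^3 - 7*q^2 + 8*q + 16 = (q - 4)*(q^2 - 3*q - 4) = (q - 4)^2*(q + 1)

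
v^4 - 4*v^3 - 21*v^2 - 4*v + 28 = (v - 7)*(v - 1)*(v + 2)^2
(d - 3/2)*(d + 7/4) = d^2 + d/4 - 21/8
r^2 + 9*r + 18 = (r + 3)*(r + 6)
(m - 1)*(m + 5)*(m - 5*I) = m^3 + 4*m^2 - 5*I*m^2 - 5*m - 20*I*m + 25*I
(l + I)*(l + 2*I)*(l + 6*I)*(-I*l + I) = -I*l^4 + 9*l^3 + I*l^3 - 9*l^2 + 20*I*l^2 - 12*l - 20*I*l + 12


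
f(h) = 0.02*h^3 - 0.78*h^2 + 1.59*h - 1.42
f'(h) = 0.06*h^2 - 1.56*h + 1.59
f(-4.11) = -22.52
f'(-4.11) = 9.02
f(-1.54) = -5.79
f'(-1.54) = 4.13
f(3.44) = -4.37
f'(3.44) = -3.07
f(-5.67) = -39.16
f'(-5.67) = 12.36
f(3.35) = -4.10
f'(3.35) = -2.96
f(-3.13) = -14.65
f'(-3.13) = 7.06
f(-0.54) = -2.51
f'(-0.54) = 2.45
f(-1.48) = -5.55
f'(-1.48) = 4.03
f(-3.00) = -13.75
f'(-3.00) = 6.81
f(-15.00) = -268.27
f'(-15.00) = 38.49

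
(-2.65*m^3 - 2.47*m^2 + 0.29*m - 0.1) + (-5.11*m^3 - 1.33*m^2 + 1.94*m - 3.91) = -7.76*m^3 - 3.8*m^2 + 2.23*m - 4.01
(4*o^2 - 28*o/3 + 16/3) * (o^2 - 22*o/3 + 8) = 4*o^4 - 116*o^3/3 + 952*o^2/9 - 1024*o/9 + 128/3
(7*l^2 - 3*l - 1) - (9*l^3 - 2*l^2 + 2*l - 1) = -9*l^3 + 9*l^2 - 5*l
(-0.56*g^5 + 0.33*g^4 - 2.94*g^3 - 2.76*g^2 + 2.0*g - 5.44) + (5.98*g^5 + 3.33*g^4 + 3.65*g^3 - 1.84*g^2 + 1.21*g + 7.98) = 5.42*g^5 + 3.66*g^4 + 0.71*g^3 - 4.6*g^2 + 3.21*g + 2.54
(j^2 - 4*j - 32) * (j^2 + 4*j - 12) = j^4 - 60*j^2 - 80*j + 384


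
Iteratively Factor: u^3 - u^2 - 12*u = (u)*(u^2 - u - 12) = u*(u - 4)*(u + 3)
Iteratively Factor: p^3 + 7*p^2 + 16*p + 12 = (p + 3)*(p^2 + 4*p + 4) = (p + 2)*(p + 3)*(p + 2)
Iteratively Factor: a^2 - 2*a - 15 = (a - 5)*(a + 3)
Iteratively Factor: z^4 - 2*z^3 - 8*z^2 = (z - 4)*(z^3 + 2*z^2) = (z - 4)*(z + 2)*(z^2) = z*(z - 4)*(z + 2)*(z)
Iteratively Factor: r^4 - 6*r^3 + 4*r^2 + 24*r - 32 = (r - 2)*(r^3 - 4*r^2 - 4*r + 16) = (r - 4)*(r - 2)*(r^2 - 4) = (r - 4)*(r - 2)*(r + 2)*(r - 2)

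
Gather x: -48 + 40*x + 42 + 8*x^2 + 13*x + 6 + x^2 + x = 9*x^2 + 54*x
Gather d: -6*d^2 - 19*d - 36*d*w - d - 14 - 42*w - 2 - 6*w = -6*d^2 + d*(-36*w - 20) - 48*w - 16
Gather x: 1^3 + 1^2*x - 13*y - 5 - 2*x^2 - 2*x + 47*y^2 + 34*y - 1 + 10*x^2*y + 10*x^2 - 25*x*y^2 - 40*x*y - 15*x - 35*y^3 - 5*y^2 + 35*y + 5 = x^2*(10*y + 8) + x*(-25*y^2 - 40*y - 16) - 35*y^3 + 42*y^2 + 56*y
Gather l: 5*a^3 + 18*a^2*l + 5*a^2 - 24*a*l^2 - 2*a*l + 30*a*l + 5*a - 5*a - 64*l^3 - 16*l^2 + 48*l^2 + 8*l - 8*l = 5*a^3 + 5*a^2 - 64*l^3 + l^2*(32 - 24*a) + l*(18*a^2 + 28*a)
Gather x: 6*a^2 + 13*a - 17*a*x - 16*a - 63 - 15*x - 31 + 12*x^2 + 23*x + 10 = 6*a^2 - 3*a + 12*x^2 + x*(8 - 17*a) - 84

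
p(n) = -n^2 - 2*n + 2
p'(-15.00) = 28.00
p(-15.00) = -193.00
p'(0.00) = -2.00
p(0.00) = 2.00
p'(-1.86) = 1.72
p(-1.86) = 2.26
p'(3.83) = -9.66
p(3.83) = -20.33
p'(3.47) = -8.94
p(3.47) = -16.98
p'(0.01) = -2.02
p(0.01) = 1.98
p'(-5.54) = 9.08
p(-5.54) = -17.61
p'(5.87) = -13.74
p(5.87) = -44.20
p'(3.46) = -8.92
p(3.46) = -16.89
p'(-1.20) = 0.40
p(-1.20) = 2.96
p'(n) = -2*n - 2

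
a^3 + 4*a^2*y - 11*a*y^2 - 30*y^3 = (a - 3*y)*(a + 2*y)*(a + 5*y)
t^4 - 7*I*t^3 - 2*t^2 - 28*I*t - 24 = (t - 6*I)*(t - 2*I)*(t - I)*(t + 2*I)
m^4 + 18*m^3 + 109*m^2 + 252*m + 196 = (m + 2)^2*(m + 7)^2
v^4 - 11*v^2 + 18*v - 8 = (v - 2)*(v - 1)^2*(v + 4)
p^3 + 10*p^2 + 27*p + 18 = (p + 1)*(p + 3)*(p + 6)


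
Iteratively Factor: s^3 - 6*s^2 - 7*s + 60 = (s - 5)*(s^2 - s - 12) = (s - 5)*(s - 4)*(s + 3)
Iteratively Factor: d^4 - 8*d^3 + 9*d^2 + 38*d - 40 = (d - 1)*(d^3 - 7*d^2 + 2*d + 40) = (d - 1)*(d + 2)*(d^2 - 9*d + 20) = (d - 5)*(d - 1)*(d + 2)*(d - 4)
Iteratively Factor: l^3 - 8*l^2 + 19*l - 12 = (l - 3)*(l^2 - 5*l + 4) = (l - 4)*(l - 3)*(l - 1)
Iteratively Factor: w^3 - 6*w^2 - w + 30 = (w - 5)*(w^2 - w - 6) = (w - 5)*(w + 2)*(w - 3)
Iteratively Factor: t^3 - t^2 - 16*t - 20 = (t + 2)*(t^2 - 3*t - 10) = (t - 5)*(t + 2)*(t + 2)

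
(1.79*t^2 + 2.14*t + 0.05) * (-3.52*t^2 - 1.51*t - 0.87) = -6.3008*t^4 - 10.2357*t^3 - 4.9647*t^2 - 1.9373*t - 0.0435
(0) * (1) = 0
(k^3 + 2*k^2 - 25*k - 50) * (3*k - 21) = 3*k^4 - 15*k^3 - 117*k^2 + 375*k + 1050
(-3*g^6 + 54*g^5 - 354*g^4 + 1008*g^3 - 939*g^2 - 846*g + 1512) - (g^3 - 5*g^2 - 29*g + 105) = -3*g^6 + 54*g^5 - 354*g^4 + 1007*g^3 - 934*g^2 - 817*g + 1407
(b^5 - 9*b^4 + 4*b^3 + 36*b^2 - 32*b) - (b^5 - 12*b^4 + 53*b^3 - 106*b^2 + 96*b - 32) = 3*b^4 - 49*b^3 + 142*b^2 - 128*b + 32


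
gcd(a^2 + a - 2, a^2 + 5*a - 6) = a - 1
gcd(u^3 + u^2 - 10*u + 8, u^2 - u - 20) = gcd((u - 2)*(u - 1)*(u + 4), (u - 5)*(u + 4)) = u + 4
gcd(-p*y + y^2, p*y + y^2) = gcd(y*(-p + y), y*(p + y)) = y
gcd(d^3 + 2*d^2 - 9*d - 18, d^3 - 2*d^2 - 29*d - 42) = d^2 + 5*d + 6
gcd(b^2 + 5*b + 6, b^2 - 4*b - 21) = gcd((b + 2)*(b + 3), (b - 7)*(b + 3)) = b + 3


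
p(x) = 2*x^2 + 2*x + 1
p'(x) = 4*x + 2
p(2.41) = 17.44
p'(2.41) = 11.64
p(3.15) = 27.14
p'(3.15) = 14.60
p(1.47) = 8.26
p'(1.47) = 7.88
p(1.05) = 5.30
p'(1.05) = 6.20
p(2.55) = 19.10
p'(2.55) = 12.20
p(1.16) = 6.01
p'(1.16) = 6.64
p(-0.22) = 0.66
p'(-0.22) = 1.12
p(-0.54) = 0.50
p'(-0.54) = -0.16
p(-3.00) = 13.00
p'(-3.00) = -10.00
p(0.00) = 1.00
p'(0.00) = 2.00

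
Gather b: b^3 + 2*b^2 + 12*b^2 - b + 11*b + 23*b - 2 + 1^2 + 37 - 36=b^3 + 14*b^2 + 33*b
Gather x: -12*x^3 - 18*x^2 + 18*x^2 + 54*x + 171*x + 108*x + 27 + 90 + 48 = -12*x^3 + 333*x + 165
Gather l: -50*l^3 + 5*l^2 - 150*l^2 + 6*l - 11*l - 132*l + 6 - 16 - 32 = -50*l^3 - 145*l^2 - 137*l - 42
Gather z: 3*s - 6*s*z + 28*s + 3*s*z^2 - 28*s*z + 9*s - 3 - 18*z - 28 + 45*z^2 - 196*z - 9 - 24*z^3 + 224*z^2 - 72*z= 40*s - 24*z^3 + z^2*(3*s + 269) + z*(-34*s - 286) - 40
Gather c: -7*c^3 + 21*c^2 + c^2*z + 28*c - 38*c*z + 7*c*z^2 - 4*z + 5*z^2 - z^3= -7*c^3 + c^2*(z + 21) + c*(7*z^2 - 38*z + 28) - z^3 + 5*z^2 - 4*z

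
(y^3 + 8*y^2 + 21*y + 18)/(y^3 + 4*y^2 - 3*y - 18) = (y + 2)/(y - 2)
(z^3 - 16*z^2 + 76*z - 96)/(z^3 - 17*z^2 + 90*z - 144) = (z - 2)/(z - 3)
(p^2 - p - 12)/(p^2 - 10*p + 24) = (p + 3)/(p - 6)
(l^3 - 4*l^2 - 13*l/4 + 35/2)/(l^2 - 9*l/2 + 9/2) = (4*l^3 - 16*l^2 - 13*l + 70)/(2*(2*l^2 - 9*l + 9))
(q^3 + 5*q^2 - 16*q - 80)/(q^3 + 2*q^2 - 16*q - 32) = (q + 5)/(q + 2)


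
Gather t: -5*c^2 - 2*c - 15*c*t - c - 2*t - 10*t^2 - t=-5*c^2 - 3*c - 10*t^2 + t*(-15*c - 3)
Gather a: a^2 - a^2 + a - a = 0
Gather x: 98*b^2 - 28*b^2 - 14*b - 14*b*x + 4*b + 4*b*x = 70*b^2 - 10*b*x - 10*b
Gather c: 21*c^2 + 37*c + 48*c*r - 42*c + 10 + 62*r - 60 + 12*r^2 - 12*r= 21*c^2 + c*(48*r - 5) + 12*r^2 + 50*r - 50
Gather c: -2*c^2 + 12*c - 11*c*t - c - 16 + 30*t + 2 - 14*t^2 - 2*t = -2*c^2 + c*(11 - 11*t) - 14*t^2 + 28*t - 14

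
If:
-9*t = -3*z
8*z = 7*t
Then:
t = 0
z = 0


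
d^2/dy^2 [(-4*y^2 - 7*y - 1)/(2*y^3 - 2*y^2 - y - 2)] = 2*(-16*y^6 - 84*y^5 + 36*y^4 - 114*y^3 - 126*y^2 + 66*y + 1)/(8*y^9 - 24*y^8 + 12*y^7 - 8*y^6 + 42*y^5 - 6*y^4 - y^3 - 30*y^2 - 12*y - 8)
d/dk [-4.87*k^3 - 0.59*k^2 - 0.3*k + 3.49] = -14.61*k^2 - 1.18*k - 0.3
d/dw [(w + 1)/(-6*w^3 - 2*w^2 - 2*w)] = (-w*(3*w^2 + w + 1) + (w + 1)*(9*w^2 + 2*w + 1))/(2*w^2*(3*w^2 + w + 1)^2)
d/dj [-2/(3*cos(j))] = -2*sin(j)/(3*cos(j)^2)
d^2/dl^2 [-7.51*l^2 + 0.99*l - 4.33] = -15.0200000000000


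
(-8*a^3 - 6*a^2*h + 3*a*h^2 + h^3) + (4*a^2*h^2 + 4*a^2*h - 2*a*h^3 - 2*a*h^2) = -8*a^3 + 4*a^2*h^2 - 2*a^2*h - 2*a*h^3 + a*h^2 + h^3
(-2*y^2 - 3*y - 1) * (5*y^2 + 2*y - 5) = -10*y^4 - 19*y^3 - y^2 + 13*y + 5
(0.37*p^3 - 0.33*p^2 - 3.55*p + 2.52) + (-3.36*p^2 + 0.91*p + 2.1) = 0.37*p^3 - 3.69*p^2 - 2.64*p + 4.62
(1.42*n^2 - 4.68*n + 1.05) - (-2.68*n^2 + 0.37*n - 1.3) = 4.1*n^2 - 5.05*n + 2.35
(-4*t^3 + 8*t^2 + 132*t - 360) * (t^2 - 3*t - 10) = -4*t^5 + 20*t^4 + 148*t^3 - 836*t^2 - 240*t + 3600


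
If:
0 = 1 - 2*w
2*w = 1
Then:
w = 1/2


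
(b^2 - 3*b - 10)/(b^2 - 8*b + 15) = (b + 2)/(b - 3)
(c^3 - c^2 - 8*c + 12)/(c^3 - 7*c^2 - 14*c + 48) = (c - 2)/(c - 8)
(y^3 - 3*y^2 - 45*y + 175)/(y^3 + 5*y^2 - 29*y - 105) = (y - 5)/(y + 3)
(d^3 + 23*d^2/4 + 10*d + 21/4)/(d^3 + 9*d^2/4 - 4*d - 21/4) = (4*d + 7)/(4*d - 7)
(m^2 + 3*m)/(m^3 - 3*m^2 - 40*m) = (m + 3)/(m^2 - 3*m - 40)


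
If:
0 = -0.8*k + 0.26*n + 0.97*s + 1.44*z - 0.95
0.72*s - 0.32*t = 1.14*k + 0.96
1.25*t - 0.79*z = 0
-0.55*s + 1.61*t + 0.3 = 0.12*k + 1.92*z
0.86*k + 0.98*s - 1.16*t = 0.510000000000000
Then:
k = -0.35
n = 0.22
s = 0.76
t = -0.05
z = -0.09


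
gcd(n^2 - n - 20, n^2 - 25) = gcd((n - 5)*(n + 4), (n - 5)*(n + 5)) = n - 5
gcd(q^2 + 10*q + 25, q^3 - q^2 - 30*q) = q + 5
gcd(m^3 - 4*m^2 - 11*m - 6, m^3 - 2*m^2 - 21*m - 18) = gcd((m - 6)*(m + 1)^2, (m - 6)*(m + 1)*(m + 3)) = m^2 - 5*m - 6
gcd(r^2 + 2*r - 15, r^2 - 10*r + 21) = r - 3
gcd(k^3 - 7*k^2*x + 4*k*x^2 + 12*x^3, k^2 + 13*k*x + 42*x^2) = 1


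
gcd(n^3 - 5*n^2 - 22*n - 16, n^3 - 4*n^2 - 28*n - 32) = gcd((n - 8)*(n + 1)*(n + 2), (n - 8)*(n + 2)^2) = n^2 - 6*n - 16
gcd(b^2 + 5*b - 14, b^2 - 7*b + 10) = b - 2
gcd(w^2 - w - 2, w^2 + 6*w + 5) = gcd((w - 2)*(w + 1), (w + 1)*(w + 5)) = w + 1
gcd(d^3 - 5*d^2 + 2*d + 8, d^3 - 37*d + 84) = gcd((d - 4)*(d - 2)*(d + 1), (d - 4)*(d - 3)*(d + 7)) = d - 4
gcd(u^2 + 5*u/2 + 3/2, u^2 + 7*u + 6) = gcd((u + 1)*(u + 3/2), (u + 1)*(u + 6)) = u + 1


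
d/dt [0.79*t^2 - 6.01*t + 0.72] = 1.58*t - 6.01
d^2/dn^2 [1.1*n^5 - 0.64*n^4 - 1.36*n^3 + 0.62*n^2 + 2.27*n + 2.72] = 22.0*n^3 - 7.68*n^2 - 8.16*n + 1.24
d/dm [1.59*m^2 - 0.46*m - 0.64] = 3.18*m - 0.46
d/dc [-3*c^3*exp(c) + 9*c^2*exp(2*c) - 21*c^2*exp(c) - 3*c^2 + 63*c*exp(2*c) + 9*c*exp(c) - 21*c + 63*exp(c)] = -3*c^3*exp(c) + 18*c^2*exp(2*c) - 30*c^2*exp(c) + 144*c*exp(2*c) - 33*c*exp(c) - 6*c + 63*exp(2*c) + 72*exp(c) - 21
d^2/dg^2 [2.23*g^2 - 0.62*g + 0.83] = 4.46000000000000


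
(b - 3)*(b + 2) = b^2 - b - 6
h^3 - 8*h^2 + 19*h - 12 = (h - 4)*(h - 3)*(h - 1)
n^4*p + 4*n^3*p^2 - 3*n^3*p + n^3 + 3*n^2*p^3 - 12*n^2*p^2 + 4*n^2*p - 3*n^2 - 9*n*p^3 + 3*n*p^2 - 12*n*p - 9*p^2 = (n - 3)*(n + p)*(n + 3*p)*(n*p + 1)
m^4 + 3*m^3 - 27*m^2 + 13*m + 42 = (m - 3)*(m - 2)*(m + 1)*(m + 7)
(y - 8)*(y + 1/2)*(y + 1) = y^3 - 13*y^2/2 - 23*y/2 - 4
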